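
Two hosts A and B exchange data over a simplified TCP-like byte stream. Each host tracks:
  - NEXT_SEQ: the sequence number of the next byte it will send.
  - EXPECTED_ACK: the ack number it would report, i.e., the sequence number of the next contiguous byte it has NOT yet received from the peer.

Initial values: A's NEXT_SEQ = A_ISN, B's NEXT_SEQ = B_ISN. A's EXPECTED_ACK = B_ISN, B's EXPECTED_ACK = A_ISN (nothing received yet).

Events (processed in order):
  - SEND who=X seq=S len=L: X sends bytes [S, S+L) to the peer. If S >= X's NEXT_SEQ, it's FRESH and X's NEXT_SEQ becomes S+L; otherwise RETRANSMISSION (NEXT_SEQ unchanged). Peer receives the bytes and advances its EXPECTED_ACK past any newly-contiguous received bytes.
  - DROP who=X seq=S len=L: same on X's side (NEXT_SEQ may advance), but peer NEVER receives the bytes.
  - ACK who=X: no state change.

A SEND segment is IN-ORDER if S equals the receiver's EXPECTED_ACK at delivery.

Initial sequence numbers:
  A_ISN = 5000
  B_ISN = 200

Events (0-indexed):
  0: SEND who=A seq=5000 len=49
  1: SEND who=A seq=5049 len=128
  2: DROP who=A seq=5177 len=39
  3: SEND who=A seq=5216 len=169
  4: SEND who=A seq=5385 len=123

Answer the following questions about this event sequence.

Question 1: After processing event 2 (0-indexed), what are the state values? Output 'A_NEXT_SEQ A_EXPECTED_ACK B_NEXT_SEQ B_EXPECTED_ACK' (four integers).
After event 0: A_seq=5049 A_ack=200 B_seq=200 B_ack=5049
After event 1: A_seq=5177 A_ack=200 B_seq=200 B_ack=5177
After event 2: A_seq=5216 A_ack=200 B_seq=200 B_ack=5177

5216 200 200 5177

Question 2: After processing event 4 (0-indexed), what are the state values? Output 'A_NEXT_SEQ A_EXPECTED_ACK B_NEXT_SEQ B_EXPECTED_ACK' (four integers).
After event 0: A_seq=5049 A_ack=200 B_seq=200 B_ack=5049
After event 1: A_seq=5177 A_ack=200 B_seq=200 B_ack=5177
After event 2: A_seq=5216 A_ack=200 B_seq=200 B_ack=5177
After event 3: A_seq=5385 A_ack=200 B_seq=200 B_ack=5177
After event 4: A_seq=5508 A_ack=200 B_seq=200 B_ack=5177

5508 200 200 5177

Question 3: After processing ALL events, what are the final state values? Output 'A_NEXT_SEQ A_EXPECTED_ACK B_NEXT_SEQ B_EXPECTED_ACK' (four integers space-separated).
Answer: 5508 200 200 5177

Derivation:
After event 0: A_seq=5049 A_ack=200 B_seq=200 B_ack=5049
After event 1: A_seq=5177 A_ack=200 B_seq=200 B_ack=5177
After event 2: A_seq=5216 A_ack=200 B_seq=200 B_ack=5177
After event 3: A_seq=5385 A_ack=200 B_seq=200 B_ack=5177
After event 4: A_seq=5508 A_ack=200 B_seq=200 B_ack=5177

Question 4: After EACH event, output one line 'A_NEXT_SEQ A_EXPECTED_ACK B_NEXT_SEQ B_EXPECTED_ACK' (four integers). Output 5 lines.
5049 200 200 5049
5177 200 200 5177
5216 200 200 5177
5385 200 200 5177
5508 200 200 5177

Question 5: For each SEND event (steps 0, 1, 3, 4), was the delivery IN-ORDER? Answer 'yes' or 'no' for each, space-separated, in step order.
Answer: yes yes no no

Derivation:
Step 0: SEND seq=5000 -> in-order
Step 1: SEND seq=5049 -> in-order
Step 3: SEND seq=5216 -> out-of-order
Step 4: SEND seq=5385 -> out-of-order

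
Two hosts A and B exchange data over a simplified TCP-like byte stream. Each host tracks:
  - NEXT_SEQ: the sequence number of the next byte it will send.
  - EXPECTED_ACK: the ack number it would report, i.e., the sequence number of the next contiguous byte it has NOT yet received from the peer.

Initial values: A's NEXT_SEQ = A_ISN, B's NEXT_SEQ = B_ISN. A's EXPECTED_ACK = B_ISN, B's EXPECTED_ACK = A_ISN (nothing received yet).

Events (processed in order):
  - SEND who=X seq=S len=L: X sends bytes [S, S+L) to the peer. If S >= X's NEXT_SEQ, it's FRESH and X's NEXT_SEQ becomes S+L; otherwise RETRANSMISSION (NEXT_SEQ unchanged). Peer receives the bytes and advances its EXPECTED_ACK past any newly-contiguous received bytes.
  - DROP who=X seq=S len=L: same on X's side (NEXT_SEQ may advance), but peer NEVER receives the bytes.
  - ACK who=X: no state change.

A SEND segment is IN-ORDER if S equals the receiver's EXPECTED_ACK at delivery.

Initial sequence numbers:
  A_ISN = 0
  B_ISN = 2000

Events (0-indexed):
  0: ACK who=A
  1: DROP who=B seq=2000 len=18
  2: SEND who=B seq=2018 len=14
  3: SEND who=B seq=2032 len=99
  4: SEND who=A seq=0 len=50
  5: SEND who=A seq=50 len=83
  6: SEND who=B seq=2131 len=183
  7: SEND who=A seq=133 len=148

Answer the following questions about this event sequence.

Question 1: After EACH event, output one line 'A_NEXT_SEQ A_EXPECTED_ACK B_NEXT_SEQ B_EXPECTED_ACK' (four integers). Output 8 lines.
0 2000 2000 0
0 2000 2018 0
0 2000 2032 0
0 2000 2131 0
50 2000 2131 50
133 2000 2131 133
133 2000 2314 133
281 2000 2314 281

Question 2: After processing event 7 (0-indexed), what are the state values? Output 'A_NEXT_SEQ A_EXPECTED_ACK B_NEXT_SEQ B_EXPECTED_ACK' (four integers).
After event 0: A_seq=0 A_ack=2000 B_seq=2000 B_ack=0
After event 1: A_seq=0 A_ack=2000 B_seq=2018 B_ack=0
After event 2: A_seq=0 A_ack=2000 B_seq=2032 B_ack=0
After event 3: A_seq=0 A_ack=2000 B_seq=2131 B_ack=0
After event 4: A_seq=50 A_ack=2000 B_seq=2131 B_ack=50
After event 5: A_seq=133 A_ack=2000 B_seq=2131 B_ack=133
After event 6: A_seq=133 A_ack=2000 B_seq=2314 B_ack=133
After event 7: A_seq=281 A_ack=2000 B_seq=2314 B_ack=281

281 2000 2314 281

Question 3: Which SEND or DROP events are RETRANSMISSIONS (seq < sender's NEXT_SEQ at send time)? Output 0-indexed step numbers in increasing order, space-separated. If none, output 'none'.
Step 1: DROP seq=2000 -> fresh
Step 2: SEND seq=2018 -> fresh
Step 3: SEND seq=2032 -> fresh
Step 4: SEND seq=0 -> fresh
Step 5: SEND seq=50 -> fresh
Step 6: SEND seq=2131 -> fresh
Step 7: SEND seq=133 -> fresh

Answer: none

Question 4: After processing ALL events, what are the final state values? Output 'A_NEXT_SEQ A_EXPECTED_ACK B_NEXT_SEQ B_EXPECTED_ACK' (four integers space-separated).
Answer: 281 2000 2314 281

Derivation:
After event 0: A_seq=0 A_ack=2000 B_seq=2000 B_ack=0
After event 1: A_seq=0 A_ack=2000 B_seq=2018 B_ack=0
After event 2: A_seq=0 A_ack=2000 B_seq=2032 B_ack=0
After event 3: A_seq=0 A_ack=2000 B_seq=2131 B_ack=0
After event 4: A_seq=50 A_ack=2000 B_seq=2131 B_ack=50
After event 5: A_seq=133 A_ack=2000 B_seq=2131 B_ack=133
After event 6: A_seq=133 A_ack=2000 B_seq=2314 B_ack=133
After event 7: A_seq=281 A_ack=2000 B_seq=2314 B_ack=281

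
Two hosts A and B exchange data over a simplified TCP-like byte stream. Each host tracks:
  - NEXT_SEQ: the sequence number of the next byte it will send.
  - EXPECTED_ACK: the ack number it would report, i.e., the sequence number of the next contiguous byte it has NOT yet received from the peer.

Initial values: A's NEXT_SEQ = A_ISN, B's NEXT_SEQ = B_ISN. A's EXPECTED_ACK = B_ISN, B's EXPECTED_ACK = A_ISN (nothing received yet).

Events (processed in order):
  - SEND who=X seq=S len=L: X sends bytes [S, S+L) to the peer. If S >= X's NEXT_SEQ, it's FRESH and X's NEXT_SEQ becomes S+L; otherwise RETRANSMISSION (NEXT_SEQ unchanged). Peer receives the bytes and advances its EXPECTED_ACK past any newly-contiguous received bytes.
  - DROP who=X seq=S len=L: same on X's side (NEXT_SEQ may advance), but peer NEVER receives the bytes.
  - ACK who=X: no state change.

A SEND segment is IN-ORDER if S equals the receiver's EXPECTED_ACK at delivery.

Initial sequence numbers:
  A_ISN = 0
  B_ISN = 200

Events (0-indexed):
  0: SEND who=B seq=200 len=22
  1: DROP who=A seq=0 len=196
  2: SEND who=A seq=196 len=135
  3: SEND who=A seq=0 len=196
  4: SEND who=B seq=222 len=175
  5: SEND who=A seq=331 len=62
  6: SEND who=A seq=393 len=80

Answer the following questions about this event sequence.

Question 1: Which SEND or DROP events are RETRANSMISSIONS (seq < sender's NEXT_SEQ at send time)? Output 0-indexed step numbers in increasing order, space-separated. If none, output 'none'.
Answer: 3

Derivation:
Step 0: SEND seq=200 -> fresh
Step 1: DROP seq=0 -> fresh
Step 2: SEND seq=196 -> fresh
Step 3: SEND seq=0 -> retransmit
Step 4: SEND seq=222 -> fresh
Step 5: SEND seq=331 -> fresh
Step 6: SEND seq=393 -> fresh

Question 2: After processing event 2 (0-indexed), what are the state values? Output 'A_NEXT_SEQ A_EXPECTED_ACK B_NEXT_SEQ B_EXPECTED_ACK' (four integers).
After event 0: A_seq=0 A_ack=222 B_seq=222 B_ack=0
After event 1: A_seq=196 A_ack=222 B_seq=222 B_ack=0
After event 2: A_seq=331 A_ack=222 B_seq=222 B_ack=0

331 222 222 0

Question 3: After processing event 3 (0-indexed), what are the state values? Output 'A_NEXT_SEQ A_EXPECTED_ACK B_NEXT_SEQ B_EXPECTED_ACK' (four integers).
After event 0: A_seq=0 A_ack=222 B_seq=222 B_ack=0
After event 1: A_seq=196 A_ack=222 B_seq=222 B_ack=0
After event 2: A_seq=331 A_ack=222 B_seq=222 B_ack=0
After event 3: A_seq=331 A_ack=222 B_seq=222 B_ack=331

331 222 222 331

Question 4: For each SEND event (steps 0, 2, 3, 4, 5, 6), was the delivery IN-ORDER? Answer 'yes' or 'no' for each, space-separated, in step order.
Answer: yes no yes yes yes yes

Derivation:
Step 0: SEND seq=200 -> in-order
Step 2: SEND seq=196 -> out-of-order
Step 3: SEND seq=0 -> in-order
Step 4: SEND seq=222 -> in-order
Step 5: SEND seq=331 -> in-order
Step 6: SEND seq=393 -> in-order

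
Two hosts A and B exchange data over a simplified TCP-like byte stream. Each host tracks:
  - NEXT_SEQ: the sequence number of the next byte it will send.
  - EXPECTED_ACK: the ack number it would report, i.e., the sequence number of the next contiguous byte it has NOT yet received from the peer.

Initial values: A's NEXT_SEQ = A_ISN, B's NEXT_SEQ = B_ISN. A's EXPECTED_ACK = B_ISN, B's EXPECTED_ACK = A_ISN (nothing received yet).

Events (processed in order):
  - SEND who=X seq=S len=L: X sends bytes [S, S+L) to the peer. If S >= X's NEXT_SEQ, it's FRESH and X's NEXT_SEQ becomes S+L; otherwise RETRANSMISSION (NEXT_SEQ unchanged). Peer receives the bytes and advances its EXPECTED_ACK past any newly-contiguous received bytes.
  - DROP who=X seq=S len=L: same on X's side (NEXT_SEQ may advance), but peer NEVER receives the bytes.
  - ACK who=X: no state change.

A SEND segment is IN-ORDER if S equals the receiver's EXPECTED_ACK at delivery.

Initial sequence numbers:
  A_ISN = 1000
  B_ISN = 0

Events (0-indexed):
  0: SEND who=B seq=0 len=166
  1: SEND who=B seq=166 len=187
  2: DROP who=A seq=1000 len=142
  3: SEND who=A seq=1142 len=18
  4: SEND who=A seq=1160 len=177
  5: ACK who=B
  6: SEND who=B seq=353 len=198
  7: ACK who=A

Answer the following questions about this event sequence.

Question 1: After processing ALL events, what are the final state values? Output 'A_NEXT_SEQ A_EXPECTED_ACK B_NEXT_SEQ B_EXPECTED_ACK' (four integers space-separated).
Answer: 1337 551 551 1000

Derivation:
After event 0: A_seq=1000 A_ack=166 B_seq=166 B_ack=1000
After event 1: A_seq=1000 A_ack=353 B_seq=353 B_ack=1000
After event 2: A_seq=1142 A_ack=353 B_seq=353 B_ack=1000
After event 3: A_seq=1160 A_ack=353 B_seq=353 B_ack=1000
After event 4: A_seq=1337 A_ack=353 B_seq=353 B_ack=1000
After event 5: A_seq=1337 A_ack=353 B_seq=353 B_ack=1000
After event 6: A_seq=1337 A_ack=551 B_seq=551 B_ack=1000
After event 7: A_seq=1337 A_ack=551 B_seq=551 B_ack=1000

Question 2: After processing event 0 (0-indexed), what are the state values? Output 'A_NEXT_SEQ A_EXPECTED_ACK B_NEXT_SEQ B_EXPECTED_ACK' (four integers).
After event 0: A_seq=1000 A_ack=166 B_seq=166 B_ack=1000

1000 166 166 1000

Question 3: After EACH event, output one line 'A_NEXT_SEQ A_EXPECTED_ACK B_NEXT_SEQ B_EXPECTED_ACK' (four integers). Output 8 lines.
1000 166 166 1000
1000 353 353 1000
1142 353 353 1000
1160 353 353 1000
1337 353 353 1000
1337 353 353 1000
1337 551 551 1000
1337 551 551 1000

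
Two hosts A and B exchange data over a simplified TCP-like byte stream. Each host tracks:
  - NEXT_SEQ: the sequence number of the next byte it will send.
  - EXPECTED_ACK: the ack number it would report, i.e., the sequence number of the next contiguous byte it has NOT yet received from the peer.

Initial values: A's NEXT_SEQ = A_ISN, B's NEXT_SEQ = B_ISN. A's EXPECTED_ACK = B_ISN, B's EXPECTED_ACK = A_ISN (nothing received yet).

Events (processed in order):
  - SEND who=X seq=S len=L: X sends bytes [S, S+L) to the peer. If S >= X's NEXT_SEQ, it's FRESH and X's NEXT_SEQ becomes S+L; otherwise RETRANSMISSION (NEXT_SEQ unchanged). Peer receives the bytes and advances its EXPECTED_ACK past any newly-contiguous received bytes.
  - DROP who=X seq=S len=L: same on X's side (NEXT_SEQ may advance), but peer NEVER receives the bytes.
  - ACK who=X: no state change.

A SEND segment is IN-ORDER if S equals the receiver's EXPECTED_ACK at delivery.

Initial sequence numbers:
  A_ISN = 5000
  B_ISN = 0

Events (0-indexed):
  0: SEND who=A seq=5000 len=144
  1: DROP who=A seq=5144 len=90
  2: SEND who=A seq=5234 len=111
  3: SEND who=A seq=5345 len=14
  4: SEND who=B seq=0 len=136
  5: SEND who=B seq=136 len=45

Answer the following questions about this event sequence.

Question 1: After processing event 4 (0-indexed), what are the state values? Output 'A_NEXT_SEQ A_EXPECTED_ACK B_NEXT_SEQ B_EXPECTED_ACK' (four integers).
After event 0: A_seq=5144 A_ack=0 B_seq=0 B_ack=5144
After event 1: A_seq=5234 A_ack=0 B_seq=0 B_ack=5144
After event 2: A_seq=5345 A_ack=0 B_seq=0 B_ack=5144
After event 3: A_seq=5359 A_ack=0 B_seq=0 B_ack=5144
After event 4: A_seq=5359 A_ack=136 B_seq=136 B_ack=5144

5359 136 136 5144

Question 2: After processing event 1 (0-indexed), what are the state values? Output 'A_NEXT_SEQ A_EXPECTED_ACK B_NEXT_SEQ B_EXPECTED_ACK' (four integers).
After event 0: A_seq=5144 A_ack=0 B_seq=0 B_ack=5144
After event 1: A_seq=5234 A_ack=0 B_seq=0 B_ack=5144

5234 0 0 5144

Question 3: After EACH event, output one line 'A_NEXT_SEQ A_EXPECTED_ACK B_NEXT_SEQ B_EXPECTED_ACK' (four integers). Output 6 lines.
5144 0 0 5144
5234 0 0 5144
5345 0 0 5144
5359 0 0 5144
5359 136 136 5144
5359 181 181 5144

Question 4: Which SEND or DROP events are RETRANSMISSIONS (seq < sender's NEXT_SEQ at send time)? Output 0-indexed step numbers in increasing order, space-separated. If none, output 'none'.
Answer: none

Derivation:
Step 0: SEND seq=5000 -> fresh
Step 1: DROP seq=5144 -> fresh
Step 2: SEND seq=5234 -> fresh
Step 3: SEND seq=5345 -> fresh
Step 4: SEND seq=0 -> fresh
Step 5: SEND seq=136 -> fresh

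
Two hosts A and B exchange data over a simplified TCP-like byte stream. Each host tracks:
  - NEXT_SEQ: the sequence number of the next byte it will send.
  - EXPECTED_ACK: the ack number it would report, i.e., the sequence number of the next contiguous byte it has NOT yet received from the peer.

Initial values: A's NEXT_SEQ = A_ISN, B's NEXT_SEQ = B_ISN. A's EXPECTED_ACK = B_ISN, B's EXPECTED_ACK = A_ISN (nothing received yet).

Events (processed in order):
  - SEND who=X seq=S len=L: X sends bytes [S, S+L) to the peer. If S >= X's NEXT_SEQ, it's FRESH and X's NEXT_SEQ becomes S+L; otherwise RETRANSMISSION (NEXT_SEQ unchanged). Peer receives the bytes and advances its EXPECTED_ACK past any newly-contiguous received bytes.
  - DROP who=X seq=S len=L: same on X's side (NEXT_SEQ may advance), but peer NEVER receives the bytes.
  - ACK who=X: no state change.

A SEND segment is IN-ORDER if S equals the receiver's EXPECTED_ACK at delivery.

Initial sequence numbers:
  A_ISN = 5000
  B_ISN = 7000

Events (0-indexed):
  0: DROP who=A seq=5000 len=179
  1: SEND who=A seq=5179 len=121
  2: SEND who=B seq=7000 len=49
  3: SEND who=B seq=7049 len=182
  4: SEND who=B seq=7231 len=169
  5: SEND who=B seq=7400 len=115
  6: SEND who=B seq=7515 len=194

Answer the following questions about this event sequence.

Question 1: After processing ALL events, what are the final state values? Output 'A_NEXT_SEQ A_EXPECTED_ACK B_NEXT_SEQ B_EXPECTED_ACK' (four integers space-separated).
Answer: 5300 7709 7709 5000

Derivation:
After event 0: A_seq=5179 A_ack=7000 B_seq=7000 B_ack=5000
After event 1: A_seq=5300 A_ack=7000 B_seq=7000 B_ack=5000
After event 2: A_seq=5300 A_ack=7049 B_seq=7049 B_ack=5000
After event 3: A_seq=5300 A_ack=7231 B_seq=7231 B_ack=5000
After event 4: A_seq=5300 A_ack=7400 B_seq=7400 B_ack=5000
After event 5: A_seq=5300 A_ack=7515 B_seq=7515 B_ack=5000
After event 6: A_seq=5300 A_ack=7709 B_seq=7709 B_ack=5000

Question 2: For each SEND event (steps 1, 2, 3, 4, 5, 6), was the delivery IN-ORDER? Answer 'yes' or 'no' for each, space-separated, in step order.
Answer: no yes yes yes yes yes

Derivation:
Step 1: SEND seq=5179 -> out-of-order
Step 2: SEND seq=7000 -> in-order
Step 3: SEND seq=7049 -> in-order
Step 4: SEND seq=7231 -> in-order
Step 5: SEND seq=7400 -> in-order
Step 6: SEND seq=7515 -> in-order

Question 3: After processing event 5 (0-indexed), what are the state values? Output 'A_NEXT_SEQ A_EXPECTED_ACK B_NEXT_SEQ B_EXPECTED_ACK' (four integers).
After event 0: A_seq=5179 A_ack=7000 B_seq=7000 B_ack=5000
After event 1: A_seq=5300 A_ack=7000 B_seq=7000 B_ack=5000
After event 2: A_seq=5300 A_ack=7049 B_seq=7049 B_ack=5000
After event 3: A_seq=5300 A_ack=7231 B_seq=7231 B_ack=5000
After event 4: A_seq=5300 A_ack=7400 B_seq=7400 B_ack=5000
After event 5: A_seq=5300 A_ack=7515 B_seq=7515 B_ack=5000

5300 7515 7515 5000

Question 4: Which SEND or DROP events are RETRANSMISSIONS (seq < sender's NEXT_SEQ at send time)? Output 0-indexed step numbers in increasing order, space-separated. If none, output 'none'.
Answer: none

Derivation:
Step 0: DROP seq=5000 -> fresh
Step 1: SEND seq=5179 -> fresh
Step 2: SEND seq=7000 -> fresh
Step 3: SEND seq=7049 -> fresh
Step 4: SEND seq=7231 -> fresh
Step 5: SEND seq=7400 -> fresh
Step 6: SEND seq=7515 -> fresh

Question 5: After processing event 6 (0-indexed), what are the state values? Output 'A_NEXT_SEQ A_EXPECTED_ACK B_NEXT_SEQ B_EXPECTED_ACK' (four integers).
After event 0: A_seq=5179 A_ack=7000 B_seq=7000 B_ack=5000
After event 1: A_seq=5300 A_ack=7000 B_seq=7000 B_ack=5000
After event 2: A_seq=5300 A_ack=7049 B_seq=7049 B_ack=5000
After event 3: A_seq=5300 A_ack=7231 B_seq=7231 B_ack=5000
After event 4: A_seq=5300 A_ack=7400 B_seq=7400 B_ack=5000
After event 5: A_seq=5300 A_ack=7515 B_seq=7515 B_ack=5000
After event 6: A_seq=5300 A_ack=7709 B_seq=7709 B_ack=5000

5300 7709 7709 5000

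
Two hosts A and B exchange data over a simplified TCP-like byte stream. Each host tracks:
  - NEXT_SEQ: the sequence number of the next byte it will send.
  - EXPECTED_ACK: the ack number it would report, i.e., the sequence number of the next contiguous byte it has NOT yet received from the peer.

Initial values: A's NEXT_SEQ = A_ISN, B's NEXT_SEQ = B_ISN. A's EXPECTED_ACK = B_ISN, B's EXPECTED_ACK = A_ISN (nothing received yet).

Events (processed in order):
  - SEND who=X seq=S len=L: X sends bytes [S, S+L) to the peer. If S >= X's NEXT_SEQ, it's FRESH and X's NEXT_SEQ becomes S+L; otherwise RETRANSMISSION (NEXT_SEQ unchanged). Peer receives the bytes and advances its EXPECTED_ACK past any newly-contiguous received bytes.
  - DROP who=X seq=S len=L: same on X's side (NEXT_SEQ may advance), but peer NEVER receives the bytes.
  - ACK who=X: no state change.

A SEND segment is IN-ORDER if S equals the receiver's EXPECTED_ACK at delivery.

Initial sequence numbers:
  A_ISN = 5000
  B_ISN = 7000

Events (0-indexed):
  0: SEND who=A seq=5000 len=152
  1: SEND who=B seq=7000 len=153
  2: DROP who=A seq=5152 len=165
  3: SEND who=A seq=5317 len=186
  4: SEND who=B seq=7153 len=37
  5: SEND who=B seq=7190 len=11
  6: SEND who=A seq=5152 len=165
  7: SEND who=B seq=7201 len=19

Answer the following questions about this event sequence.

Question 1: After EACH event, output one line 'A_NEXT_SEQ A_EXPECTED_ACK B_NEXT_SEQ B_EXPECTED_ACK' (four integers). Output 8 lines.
5152 7000 7000 5152
5152 7153 7153 5152
5317 7153 7153 5152
5503 7153 7153 5152
5503 7190 7190 5152
5503 7201 7201 5152
5503 7201 7201 5503
5503 7220 7220 5503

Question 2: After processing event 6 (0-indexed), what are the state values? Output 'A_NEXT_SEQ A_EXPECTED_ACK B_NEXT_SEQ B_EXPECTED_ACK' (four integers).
After event 0: A_seq=5152 A_ack=7000 B_seq=7000 B_ack=5152
After event 1: A_seq=5152 A_ack=7153 B_seq=7153 B_ack=5152
After event 2: A_seq=5317 A_ack=7153 B_seq=7153 B_ack=5152
After event 3: A_seq=5503 A_ack=7153 B_seq=7153 B_ack=5152
After event 4: A_seq=5503 A_ack=7190 B_seq=7190 B_ack=5152
After event 5: A_seq=5503 A_ack=7201 B_seq=7201 B_ack=5152
After event 6: A_seq=5503 A_ack=7201 B_seq=7201 B_ack=5503

5503 7201 7201 5503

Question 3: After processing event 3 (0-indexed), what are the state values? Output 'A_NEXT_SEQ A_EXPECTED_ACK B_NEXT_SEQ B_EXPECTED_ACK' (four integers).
After event 0: A_seq=5152 A_ack=7000 B_seq=7000 B_ack=5152
After event 1: A_seq=5152 A_ack=7153 B_seq=7153 B_ack=5152
After event 2: A_seq=5317 A_ack=7153 B_seq=7153 B_ack=5152
After event 3: A_seq=5503 A_ack=7153 B_seq=7153 B_ack=5152

5503 7153 7153 5152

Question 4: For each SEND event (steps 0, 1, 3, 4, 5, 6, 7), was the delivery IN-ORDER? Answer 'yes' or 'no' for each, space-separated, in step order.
Step 0: SEND seq=5000 -> in-order
Step 1: SEND seq=7000 -> in-order
Step 3: SEND seq=5317 -> out-of-order
Step 4: SEND seq=7153 -> in-order
Step 5: SEND seq=7190 -> in-order
Step 6: SEND seq=5152 -> in-order
Step 7: SEND seq=7201 -> in-order

Answer: yes yes no yes yes yes yes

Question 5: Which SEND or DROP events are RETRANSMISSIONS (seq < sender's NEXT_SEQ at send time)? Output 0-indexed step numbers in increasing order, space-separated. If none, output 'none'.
Step 0: SEND seq=5000 -> fresh
Step 1: SEND seq=7000 -> fresh
Step 2: DROP seq=5152 -> fresh
Step 3: SEND seq=5317 -> fresh
Step 4: SEND seq=7153 -> fresh
Step 5: SEND seq=7190 -> fresh
Step 6: SEND seq=5152 -> retransmit
Step 7: SEND seq=7201 -> fresh

Answer: 6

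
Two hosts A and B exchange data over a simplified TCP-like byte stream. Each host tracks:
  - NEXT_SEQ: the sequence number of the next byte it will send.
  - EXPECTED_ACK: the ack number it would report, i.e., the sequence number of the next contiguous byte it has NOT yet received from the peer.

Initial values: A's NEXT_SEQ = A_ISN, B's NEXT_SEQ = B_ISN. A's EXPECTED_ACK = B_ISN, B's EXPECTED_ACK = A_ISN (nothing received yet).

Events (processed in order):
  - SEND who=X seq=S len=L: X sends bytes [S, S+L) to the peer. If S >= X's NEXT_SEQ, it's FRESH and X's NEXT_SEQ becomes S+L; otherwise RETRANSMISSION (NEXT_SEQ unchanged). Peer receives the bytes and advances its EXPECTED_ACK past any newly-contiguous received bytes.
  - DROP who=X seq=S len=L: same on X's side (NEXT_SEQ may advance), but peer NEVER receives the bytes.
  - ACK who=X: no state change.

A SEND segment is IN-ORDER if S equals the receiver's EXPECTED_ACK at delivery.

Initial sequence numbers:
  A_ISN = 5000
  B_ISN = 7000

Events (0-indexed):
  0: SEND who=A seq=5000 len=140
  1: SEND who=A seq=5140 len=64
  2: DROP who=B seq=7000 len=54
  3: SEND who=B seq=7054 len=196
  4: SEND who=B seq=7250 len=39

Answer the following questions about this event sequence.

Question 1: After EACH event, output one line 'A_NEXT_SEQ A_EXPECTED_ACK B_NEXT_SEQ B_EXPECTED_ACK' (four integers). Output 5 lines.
5140 7000 7000 5140
5204 7000 7000 5204
5204 7000 7054 5204
5204 7000 7250 5204
5204 7000 7289 5204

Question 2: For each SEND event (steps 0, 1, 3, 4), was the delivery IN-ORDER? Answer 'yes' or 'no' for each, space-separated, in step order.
Answer: yes yes no no

Derivation:
Step 0: SEND seq=5000 -> in-order
Step 1: SEND seq=5140 -> in-order
Step 3: SEND seq=7054 -> out-of-order
Step 4: SEND seq=7250 -> out-of-order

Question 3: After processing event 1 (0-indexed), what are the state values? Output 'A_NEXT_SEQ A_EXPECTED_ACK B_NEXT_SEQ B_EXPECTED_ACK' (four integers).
After event 0: A_seq=5140 A_ack=7000 B_seq=7000 B_ack=5140
After event 1: A_seq=5204 A_ack=7000 B_seq=7000 B_ack=5204

5204 7000 7000 5204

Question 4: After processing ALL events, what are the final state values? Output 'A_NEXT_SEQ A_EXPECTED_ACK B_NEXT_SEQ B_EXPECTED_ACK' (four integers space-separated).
After event 0: A_seq=5140 A_ack=7000 B_seq=7000 B_ack=5140
After event 1: A_seq=5204 A_ack=7000 B_seq=7000 B_ack=5204
After event 2: A_seq=5204 A_ack=7000 B_seq=7054 B_ack=5204
After event 3: A_seq=5204 A_ack=7000 B_seq=7250 B_ack=5204
After event 4: A_seq=5204 A_ack=7000 B_seq=7289 B_ack=5204

Answer: 5204 7000 7289 5204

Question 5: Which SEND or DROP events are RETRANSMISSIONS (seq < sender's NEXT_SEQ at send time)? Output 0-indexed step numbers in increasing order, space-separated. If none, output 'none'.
Step 0: SEND seq=5000 -> fresh
Step 1: SEND seq=5140 -> fresh
Step 2: DROP seq=7000 -> fresh
Step 3: SEND seq=7054 -> fresh
Step 4: SEND seq=7250 -> fresh

Answer: none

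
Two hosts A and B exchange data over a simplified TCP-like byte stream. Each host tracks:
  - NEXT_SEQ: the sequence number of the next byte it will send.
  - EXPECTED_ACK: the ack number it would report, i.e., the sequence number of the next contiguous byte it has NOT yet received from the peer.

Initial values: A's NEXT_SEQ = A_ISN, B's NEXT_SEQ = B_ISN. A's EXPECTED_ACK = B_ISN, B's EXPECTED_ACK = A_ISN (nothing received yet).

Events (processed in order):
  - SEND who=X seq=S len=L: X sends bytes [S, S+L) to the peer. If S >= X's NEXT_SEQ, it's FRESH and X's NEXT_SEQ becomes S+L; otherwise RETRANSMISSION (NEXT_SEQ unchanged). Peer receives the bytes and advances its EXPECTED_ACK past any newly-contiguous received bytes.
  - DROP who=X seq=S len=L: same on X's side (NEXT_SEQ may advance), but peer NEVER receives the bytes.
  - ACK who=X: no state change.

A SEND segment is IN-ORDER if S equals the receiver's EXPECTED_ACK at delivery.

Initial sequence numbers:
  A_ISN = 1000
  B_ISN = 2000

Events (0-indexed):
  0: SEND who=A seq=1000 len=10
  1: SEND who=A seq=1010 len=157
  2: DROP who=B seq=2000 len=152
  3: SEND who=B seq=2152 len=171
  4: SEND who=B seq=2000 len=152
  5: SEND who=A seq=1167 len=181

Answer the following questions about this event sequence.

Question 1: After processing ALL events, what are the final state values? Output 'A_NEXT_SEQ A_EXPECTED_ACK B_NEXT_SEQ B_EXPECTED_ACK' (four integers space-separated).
Answer: 1348 2323 2323 1348

Derivation:
After event 0: A_seq=1010 A_ack=2000 B_seq=2000 B_ack=1010
After event 1: A_seq=1167 A_ack=2000 B_seq=2000 B_ack=1167
After event 2: A_seq=1167 A_ack=2000 B_seq=2152 B_ack=1167
After event 3: A_seq=1167 A_ack=2000 B_seq=2323 B_ack=1167
After event 4: A_seq=1167 A_ack=2323 B_seq=2323 B_ack=1167
After event 5: A_seq=1348 A_ack=2323 B_seq=2323 B_ack=1348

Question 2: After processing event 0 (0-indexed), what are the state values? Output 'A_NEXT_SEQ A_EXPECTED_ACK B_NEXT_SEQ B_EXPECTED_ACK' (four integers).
After event 0: A_seq=1010 A_ack=2000 B_seq=2000 B_ack=1010

1010 2000 2000 1010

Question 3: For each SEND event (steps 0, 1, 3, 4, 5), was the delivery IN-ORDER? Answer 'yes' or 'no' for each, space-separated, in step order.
Step 0: SEND seq=1000 -> in-order
Step 1: SEND seq=1010 -> in-order
Step 3: SEND seq=2152 -> out-of-order
Step 4: SEND seq=2000 -> in-order
Step 5: SEND seq=1167 -> in-order

Answer: yes yes no yes yes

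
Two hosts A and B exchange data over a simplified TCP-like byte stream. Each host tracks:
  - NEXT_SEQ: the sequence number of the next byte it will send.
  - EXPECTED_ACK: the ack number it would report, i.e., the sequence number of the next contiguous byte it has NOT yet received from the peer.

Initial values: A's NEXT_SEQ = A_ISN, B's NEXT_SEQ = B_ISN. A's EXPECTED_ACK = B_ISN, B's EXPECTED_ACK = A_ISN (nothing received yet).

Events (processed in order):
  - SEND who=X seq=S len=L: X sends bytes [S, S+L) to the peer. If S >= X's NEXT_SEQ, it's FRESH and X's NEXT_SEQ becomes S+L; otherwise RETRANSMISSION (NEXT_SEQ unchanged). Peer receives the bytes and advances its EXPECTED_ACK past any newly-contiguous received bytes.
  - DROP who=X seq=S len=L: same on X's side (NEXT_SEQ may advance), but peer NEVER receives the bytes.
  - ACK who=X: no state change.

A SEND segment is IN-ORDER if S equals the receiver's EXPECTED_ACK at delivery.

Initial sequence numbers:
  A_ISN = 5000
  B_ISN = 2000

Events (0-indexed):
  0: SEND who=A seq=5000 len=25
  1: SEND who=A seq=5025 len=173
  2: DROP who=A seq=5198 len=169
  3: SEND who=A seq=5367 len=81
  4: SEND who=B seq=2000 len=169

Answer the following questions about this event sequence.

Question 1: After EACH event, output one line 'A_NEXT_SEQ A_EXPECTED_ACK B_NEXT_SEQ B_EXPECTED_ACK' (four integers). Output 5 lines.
5025 2000 2000 5025
5198 2000 2000 5198
5367 2000 2000 5198
5448 2000 2000 5198
5448 2169 2169 5198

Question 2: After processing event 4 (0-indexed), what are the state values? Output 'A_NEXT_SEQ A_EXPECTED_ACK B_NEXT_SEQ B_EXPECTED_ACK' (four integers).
After event 0: A_seq=5025 A_ack=2000 B_seq=2000 B_ack=5025
After event 1: A_seq=5198 A_ack=2000 B_seq=2000 B_ack=5198
After event 2: A_seq=5367 A_ack=2000 B_seq=2000 B_ack=5198
After event 3: A_seq=5448 A_ack=2000 B_seq=2000 B_ack=5198
After event 4: A_seq=5448 A_ack=2169 B_seq=2169 B_ack=5198

5448 2169 2169 5198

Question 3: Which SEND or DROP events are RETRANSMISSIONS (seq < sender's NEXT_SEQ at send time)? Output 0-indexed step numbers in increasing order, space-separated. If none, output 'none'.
Step 0: SEND seq=5000 -> fresh
Step 1: SEND seq=5025 -> fresh
Step 2: DROP seq=5198 -> fresh
Step 3: SEND seq=5367 -> fresh
Step 4: SEND seq=2000 -> fresh

Answer: none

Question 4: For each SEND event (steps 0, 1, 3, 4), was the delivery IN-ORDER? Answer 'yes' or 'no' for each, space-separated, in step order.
Answer: yes yes no yes

Derivation:
Step 0: SEND seq=5000 -> in-order
Step 1: SEND seq=5025 -> in-order
Step 3: SEND seq=5367 -> out-of-order
Step 4: SEND seq=2000 -> in-order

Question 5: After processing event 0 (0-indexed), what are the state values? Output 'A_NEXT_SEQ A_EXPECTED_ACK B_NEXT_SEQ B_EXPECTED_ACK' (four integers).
After event 0: A_seq=5025 A_ack=2000 B_seq=2000 B_ack=5025

5025 2000 2000 5025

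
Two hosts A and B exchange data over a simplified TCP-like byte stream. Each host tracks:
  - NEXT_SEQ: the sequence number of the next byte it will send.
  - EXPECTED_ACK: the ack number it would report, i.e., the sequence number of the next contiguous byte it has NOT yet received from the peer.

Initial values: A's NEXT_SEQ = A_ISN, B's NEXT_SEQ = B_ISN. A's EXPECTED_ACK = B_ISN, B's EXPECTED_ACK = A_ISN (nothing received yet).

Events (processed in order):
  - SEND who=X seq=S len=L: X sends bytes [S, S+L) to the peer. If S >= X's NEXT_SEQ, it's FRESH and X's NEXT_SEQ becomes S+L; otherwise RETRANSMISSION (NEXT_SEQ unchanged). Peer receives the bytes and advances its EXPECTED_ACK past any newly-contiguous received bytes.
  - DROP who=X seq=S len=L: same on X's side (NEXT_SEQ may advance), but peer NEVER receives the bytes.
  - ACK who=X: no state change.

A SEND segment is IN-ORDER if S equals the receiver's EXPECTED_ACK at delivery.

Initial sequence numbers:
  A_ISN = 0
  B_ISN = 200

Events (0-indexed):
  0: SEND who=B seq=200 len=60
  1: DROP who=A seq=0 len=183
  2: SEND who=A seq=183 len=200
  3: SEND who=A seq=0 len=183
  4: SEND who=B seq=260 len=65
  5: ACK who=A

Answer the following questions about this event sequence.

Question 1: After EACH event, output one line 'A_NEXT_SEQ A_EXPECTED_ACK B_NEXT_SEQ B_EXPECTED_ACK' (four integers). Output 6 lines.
0 260 260 0
183 260 260 0
383 260 260 0
383 260 260 383
383 325 325 383
383 325 325 383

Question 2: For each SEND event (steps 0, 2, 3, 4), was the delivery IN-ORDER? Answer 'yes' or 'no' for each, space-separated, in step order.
Answer: yes no yes yes

Derivation:
Step 0: SEND seq=200 -> in-order
Step 2: SEND seq=183 -> out-of-order
Step 3: SEND seq=0 -> in-order
Step 4: SEND seq=260 -> in-order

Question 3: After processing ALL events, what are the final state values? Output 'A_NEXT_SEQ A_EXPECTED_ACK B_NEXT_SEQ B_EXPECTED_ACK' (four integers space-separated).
Answer: 383 325 325 383

Derivation:
After event 0: A_seq=0 A_ack=260 B_seq=260 B_ack=0
After event 1: A_seq=183 A_ack=260 B_seq=260 B_ack=0
After event 2: A_seq=383 A_ack=260 B_seq=260 B_ack=0
After event 3: A_seq=383 A_ack=260 B_seq=260 B_ack=383
After event 4: A_seq=383 A_ack=325 B_seq=325 B_ack=383
After event 5: A_seq=383 A_ack=325 B_seq=325 B_ack=383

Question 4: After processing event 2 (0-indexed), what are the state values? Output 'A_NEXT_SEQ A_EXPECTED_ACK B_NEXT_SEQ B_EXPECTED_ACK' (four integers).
After event 0: A_seq=0 A_ack=260 B_seq=260 B_ack=0
After event 1: A_seq=183 A_ack=260 B_seq=260 B_ack=0
After event 2: A_seq=383 A_ack=260 B_seq=260 B_ack=0

383 260 260 0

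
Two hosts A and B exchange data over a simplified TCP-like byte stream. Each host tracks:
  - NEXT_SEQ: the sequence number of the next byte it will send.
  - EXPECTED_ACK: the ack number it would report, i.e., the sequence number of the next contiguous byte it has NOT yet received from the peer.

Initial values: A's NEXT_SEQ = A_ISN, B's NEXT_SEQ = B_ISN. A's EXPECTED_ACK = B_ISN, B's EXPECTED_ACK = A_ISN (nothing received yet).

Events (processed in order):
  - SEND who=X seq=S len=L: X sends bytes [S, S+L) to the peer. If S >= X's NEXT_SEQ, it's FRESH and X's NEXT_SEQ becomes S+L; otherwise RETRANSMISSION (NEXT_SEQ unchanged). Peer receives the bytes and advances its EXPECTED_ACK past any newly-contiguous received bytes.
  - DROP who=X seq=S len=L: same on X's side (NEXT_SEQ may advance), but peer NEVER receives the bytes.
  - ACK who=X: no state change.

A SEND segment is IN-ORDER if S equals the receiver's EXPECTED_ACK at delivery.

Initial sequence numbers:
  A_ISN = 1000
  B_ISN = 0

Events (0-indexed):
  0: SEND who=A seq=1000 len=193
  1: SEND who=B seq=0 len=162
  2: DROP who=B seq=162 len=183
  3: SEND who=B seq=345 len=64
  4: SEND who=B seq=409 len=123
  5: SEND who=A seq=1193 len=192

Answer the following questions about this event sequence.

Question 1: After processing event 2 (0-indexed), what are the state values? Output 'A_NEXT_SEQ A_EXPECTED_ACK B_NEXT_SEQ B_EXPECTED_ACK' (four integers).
After event 0: A_seq=1193 A_ack=0 B_seq=0 B_ack=1193
After event 1: A_seq=1193 A_ack=162 B_seq=162 B_ack=1193
After event 2: A_seq=1193 A_ack=162 B_seq=345 B_ack=1193

1193 162 345 1193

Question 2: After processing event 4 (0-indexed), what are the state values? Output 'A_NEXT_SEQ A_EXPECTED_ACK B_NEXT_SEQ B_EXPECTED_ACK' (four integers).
After event 0: A_seq=1193 A_ack=0 B_seq=0 B_ack=1193
After event 1: A_seq=1193 A_ack=162 B_seq=162 B_ack=1193
After event 2: A_seq=1193 A_ack=162 B_seq=345 B_ack=1193
After event 3: A_seq=1193 A_ack=162 B_seq=409 B_ack=1193
After event 4: A_seq=1193 A_ack=162 B_seq=532 B_ack=1193

1193 162 532 1193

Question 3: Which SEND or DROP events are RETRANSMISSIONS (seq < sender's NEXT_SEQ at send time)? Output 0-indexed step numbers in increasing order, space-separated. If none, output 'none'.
Step 0: SEND seq=1000 -> fresh
Step 1: SEND seq=0 -> fresh
Step 2: DROP seq=162 -> fresh
Step 3: SEND seq=345 -> fresh
Step 4: SEND seq=409 -> fresh
Step 5: SEND seq=1193 -> fresh

Answer: none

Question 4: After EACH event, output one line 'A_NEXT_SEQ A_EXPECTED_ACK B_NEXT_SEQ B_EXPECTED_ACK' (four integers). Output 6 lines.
1193 0 0 1193
1193 162 162 1193
1193 162 345 1193
1193 162 409 1193
1193 162 532 1193
1385 162 532 1385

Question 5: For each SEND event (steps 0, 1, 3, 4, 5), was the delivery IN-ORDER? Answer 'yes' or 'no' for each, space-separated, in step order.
Step 0: SEND seq=1000 -> in-order
Step 1: SEND seq=0 -> in-order
Step 3: SEND seq=345 -> out-of-order
Step 4: SEND seq=409 -> out-of-order
Step 5: SEND seq=1193 -> in-order

Answer: yes yes no no yes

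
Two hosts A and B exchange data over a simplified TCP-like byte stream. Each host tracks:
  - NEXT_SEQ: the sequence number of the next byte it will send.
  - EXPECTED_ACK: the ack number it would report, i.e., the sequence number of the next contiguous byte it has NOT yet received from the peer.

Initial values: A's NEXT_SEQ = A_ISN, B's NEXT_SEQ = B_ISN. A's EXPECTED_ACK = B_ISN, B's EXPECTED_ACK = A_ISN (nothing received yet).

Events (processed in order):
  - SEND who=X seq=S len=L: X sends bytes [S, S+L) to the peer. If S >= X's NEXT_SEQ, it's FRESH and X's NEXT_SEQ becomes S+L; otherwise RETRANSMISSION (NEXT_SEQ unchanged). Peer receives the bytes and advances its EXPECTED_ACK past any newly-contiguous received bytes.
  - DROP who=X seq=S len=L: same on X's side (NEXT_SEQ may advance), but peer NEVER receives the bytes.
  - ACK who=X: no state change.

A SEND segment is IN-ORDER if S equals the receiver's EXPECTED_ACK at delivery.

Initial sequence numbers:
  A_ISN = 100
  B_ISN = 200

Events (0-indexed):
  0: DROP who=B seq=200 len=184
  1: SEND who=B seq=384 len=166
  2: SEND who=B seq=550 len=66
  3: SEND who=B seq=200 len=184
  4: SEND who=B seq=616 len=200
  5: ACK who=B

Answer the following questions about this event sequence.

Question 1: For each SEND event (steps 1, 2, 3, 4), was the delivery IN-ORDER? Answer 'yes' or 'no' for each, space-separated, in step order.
Step 1: SEND seq=384 -> out-of-order
Step 2: SEND seq=550 -> out-of-order
Step 3: SEND seq=200 -> in-order
Step 4: SEND seq=616 -> in-order

Answer: no no yes yes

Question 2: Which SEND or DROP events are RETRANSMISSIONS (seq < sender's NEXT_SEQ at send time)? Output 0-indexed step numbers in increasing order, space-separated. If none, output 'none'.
Answer: 3

Derivation:
Step 0: DROP seq=200 -> fresh
Step 1: SEND seq=384 -> fresh
Step 2: SEND seq=550 -> fresh
Step 3: SEND seq=200 -> retransmit
Step 4: SEND seq=616 -> fresh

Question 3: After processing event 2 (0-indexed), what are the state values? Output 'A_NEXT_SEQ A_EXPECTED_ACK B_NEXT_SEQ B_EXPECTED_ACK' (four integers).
After event 0: A_seq=100 A_ack=200 B_seq=384 B_ack=100
After event 1: A_seq=100 A_ack=200 B_seq=550 B_ack=100
After event 2: A_seq=100 A_ack=200 B_seq=616 B_ack=100

100 200 616 100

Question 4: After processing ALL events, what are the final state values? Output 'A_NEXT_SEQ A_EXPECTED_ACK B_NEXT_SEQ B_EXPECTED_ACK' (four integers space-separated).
Answer: 100 816 816 100

Derivation:
After event 0: A_seq=100 A_ack=200 B_seq=384 B_ack=100
After event 1: A_seq=100 A_ack=200 B_seq=550 B_ack=100
After event 2: A_seq=100 A_ack=200 B_seq=616 B_ack=100
After event 3: A_seq=100 A_ack=616 B_seq=616 B_ack=100
After event 4: A_seq=100 A_ack=816 B_seq=816 B_ack=100
After event 5: A_seq=100 A_ack=816 B_seq=816 B_ack=100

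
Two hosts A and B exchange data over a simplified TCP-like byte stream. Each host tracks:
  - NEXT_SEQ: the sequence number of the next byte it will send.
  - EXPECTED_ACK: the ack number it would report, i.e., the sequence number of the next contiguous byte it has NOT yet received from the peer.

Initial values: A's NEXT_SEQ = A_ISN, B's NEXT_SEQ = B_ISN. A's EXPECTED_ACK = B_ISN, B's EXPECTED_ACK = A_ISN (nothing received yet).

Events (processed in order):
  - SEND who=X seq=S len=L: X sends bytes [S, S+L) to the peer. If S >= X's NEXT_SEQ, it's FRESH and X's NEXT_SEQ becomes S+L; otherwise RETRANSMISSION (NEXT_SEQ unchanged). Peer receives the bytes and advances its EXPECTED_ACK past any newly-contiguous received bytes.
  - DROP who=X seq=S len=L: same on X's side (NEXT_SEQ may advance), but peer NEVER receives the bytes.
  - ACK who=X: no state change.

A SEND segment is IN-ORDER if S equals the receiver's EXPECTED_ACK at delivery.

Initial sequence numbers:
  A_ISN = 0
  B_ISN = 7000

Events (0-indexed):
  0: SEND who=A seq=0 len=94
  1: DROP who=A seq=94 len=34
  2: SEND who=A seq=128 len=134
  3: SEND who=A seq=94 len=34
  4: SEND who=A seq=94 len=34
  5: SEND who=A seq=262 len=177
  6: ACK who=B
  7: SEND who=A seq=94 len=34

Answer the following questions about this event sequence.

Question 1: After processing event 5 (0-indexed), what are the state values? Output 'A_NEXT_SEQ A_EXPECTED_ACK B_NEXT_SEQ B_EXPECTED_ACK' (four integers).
After event 0: A_seq=94 A_ack=7000 B_seq=7000 B_ack=94
After event 1: A_seq=128 A_ack=7000 B_seq=7000 B_ack=94
After event 2: A_seq=262 A_ack=7000 B_seq=7000 B_ack=94
After event 3: A_seq=262 A_ack=7000 B_seq=7000 B_ack=262
After event 4: A_seq=262 A_ack=7000 B_seq=7000 B_ack=262
After event 5: A_seq=439 A_ack=7000 B_seq=7000 B_ack=439

439 7000 7000 439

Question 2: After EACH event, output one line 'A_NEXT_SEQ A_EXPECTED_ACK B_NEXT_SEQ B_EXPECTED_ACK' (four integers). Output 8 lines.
94 7000 7000 94
128 7000 7000 94
262 7000 7000 94
262 7000 7000 262
262 7000 7000 262
439 7000 7000 439
439 7000 7000 439
439 7000 7000 439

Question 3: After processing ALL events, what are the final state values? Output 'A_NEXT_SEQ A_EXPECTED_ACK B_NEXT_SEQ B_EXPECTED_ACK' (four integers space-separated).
After event 0: A_seq=94 A_ack=7000 B_seq=7000 B_ack=94
After event 1: A_seq=128 A_ack=7000 B_seq=7000 B_ack=94
After event 2: A_seq=262 A_ack=7000 B_seq=7000 B_ack=94
After event 3: A_seq=262 A_ack=7000 B_seq=7000 B_ack=262
After event 4: A_seq=262 A_ack=7000 B_seq=7000 B_ack=262
After event 5: A_seq=439 A_ack=7000 B_seq=7000 B_ack=439
After event 6: A_seq=439 A_ack=7000 B_seq=7000 B_ack=439
After event 7: A_seq=439 A_ack=7000 B_seq=7000 B_ack=439

Answer: 439 7000 7000 439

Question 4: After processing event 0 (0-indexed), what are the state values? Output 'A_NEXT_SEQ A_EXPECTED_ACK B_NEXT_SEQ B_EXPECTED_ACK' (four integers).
After event 0: A_seq=94 A_ack=7000 B_seq=7000 B_ack=94

94 7000 7000 94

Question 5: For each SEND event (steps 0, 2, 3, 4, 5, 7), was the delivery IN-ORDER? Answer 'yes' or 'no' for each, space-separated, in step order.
Answer: yes no yes no yes no

Derivation:
Step 0: SEND seq=0 -> in-order
Step 2: SEND seq=128 -> out-of-order
Step 3: SEND seq=94 -> in-order
Step 4: SEND seq=94 -> out-of-order
Step 5: SEND seq=262 -> in-order
Step 7: SEND seq=94 -> out-of-order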